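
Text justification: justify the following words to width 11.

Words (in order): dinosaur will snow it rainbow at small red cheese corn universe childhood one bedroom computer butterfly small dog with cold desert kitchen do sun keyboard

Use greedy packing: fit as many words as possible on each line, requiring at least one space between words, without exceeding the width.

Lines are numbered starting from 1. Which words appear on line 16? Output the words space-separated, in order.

Line 1: ['dinosaur'] (min_width=8, slack=3)
Line 2: ['will', 'snow'] (min_width=9, slack=2)
Line 3: ['it', 'rainbow'] (min_width=10, slack=1)
Line 4: ['at', 'small'] (min_width=8, slack=3)
Line 5: ['red', 'cheese'] (min_width=10, slack=1)
Line 6: ['corn'] (min_width=4, slack=7)
Line 7: ['universe'] (min_width=8, slack=3)
Line 8: ['childhood'] (min_width=9, slack=2)
Line 9: ['one', 'bedroom'] (min_width=11, slack=0)
Line 10: ['computer'] (min_width=8, slack=3)
Line 11: ['butterfly'] (min_width=9, slack=2)
Line 12: ['small', 'dog'] (min_width=9, slack=2)
Line 13: ['with', 'cold'] (min_width=9, slack=2)
Line 14: ['desert'] (min_width=6, slack=5)
Line 15: ['kitchen', 'do'] (min_width=10, slack=1)
Line 16: ['sun'] (min_width=3, slack=8)
Line 17: ['keyboard'] (min_width=8, slack=3)

Answer: sun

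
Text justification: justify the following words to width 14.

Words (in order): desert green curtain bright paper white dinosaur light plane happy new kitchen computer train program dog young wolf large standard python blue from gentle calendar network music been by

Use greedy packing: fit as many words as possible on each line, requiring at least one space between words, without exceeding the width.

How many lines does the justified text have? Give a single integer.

Answer: 15

Derivation:
Line 1: ['desert', 'green'] (min_width=12, slack=2)
Line 2: ['curtain', 'bright'] (min_width=14, slack=0)
Line 3: ['paper', 'white'] (min_width=11, slack=3)
Line 4: ['dinosaur', 'light'] (min_width=14, slack=0)
Line 5: ['plane', 'happy'] (min_width=11, slack=3)
Line 6: ['new', 'kitchen'] (min_width=11, slack=3)
Line 7: ['computer', 'train'] (min_width=14, slack=0)
Line 8: ['program', 'dog'] (min_width=11, slack=3)
Line 9: ['young', 'wolf'] (min_width=10, slack=4)
Line 10: ['large', 'standard'] (min_width=14, slack=0)
Line 11: ['python', 'blue'] (min_width=11, slack=3)
Line 12: ['from', 'gentle'] (min_width=11, slack=3)
Line 13: ['calendar'] (min_width=8, slack=6)
Line 14: ['network', 'music'] (min_width=13, slack=1)
Line 15: ['been', 'by'] (min_width=7, slack=7)
Total lines: 15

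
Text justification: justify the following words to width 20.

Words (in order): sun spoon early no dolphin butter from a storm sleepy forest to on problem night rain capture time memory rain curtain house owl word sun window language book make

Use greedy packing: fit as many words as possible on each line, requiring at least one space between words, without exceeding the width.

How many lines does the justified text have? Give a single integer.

Answer: 9

Derivation:
Line 1: ['sun', 'spoon', 'early', 'no'] (min_width=18, slack=2)
Line 2: ['dolphin', 'butter', 'from'] (min_width=19, slack=1)
Line 3: ['a', 'storm', 'sleepy'] (min_width=14, slack=6)
Line 4: ['forest', 'to', 'on', 'problem'] (min_width=20, slack=0)
Line 5: ['night', 'rain', 'capture'] (min_width=18, slack=2)
Line 6: ['time', 'memory', 'rain'] (min_width=16, slack=4)
Line 7: ['curtain', 'house', 'owl'] (min_width=17, slack=3)
Line 8: ['word', 'sun', 'window'] (min_width=15, slack=5)
Line 9: ['language', 'book', 'make'] (min_width=18, slack=2)
Total lines: 9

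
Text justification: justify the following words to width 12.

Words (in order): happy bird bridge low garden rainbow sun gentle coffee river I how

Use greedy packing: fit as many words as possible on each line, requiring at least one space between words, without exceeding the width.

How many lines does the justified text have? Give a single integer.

Line 1: ['happy', 'bird'] (min_width=10, slack=2)
Line 2: ['bridge', 'low'] (min_width=10, slack=2)
Line 3: ['garden'] (min_width=6, slack=6)
Line 4: ['rainbow', 'sun'] (min_width=11, slack=1)
Line 5: ['gentle'] (min_width=6, slack=6)
Line 6: ['coffee', 'river'] (min_width=12, slack=0)
Line 7: ['I', 'how'] (min_width=5, slack=7)
Total lines: 7

Answer: 7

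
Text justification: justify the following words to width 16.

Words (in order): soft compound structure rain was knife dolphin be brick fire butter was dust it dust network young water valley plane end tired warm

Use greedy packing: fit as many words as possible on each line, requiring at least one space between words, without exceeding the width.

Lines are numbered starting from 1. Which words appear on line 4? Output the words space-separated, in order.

Answer: dolphin be brick

Derivation:
Line 1: ['soft', 'compound'] (min_width=13, slack=3)
Line 2: ['structure', 'rain'] (min_width=14, slack=2)
Line 3: ['was', 'knife'] (min_width=9, slack=7)
Line 4: ['dolphin', 'be', 'brick'] (min_width=16, slack=0)
Line 5: ['fire', 'butter', 'was'] (min_width=15, slack=1)
Line 6: ['dust', 'it', 'dust'] (min_width=12, slack=4)
Line 7: ['network', 'young'] (min_width=13, slack=3)
Line 8: ['water', 'valley'] (min_width=12, slack=4)
Line 9: ['plane', 'end', 'tired'] (min_width=15, slack=1)
Line 10: ['warm'] (min_width=4, slack=12)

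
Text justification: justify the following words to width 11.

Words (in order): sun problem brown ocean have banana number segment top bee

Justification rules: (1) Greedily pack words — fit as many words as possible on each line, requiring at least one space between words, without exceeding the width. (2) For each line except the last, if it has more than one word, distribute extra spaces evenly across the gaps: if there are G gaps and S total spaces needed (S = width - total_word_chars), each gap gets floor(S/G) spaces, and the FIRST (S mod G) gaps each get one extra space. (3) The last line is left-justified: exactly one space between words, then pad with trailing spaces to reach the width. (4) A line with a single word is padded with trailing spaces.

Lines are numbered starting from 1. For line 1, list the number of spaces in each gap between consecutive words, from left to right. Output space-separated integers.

Answer: 1

Derivation:
Line 1: ['sun', 'problem'] (min_width=11, slack=0)
Line 2: ['brown', 'ocean'] (min_width=11, slack=0)
Line 3: ['have', 'banana'] (min_width=11, slack=0)
Line 4: ['number'] (min_width=6, slack=5)
Line 5: ['segment', 'top'] (min_width=11, slack=0)
Line 6: ['bee'] (min_width=3, slack=8)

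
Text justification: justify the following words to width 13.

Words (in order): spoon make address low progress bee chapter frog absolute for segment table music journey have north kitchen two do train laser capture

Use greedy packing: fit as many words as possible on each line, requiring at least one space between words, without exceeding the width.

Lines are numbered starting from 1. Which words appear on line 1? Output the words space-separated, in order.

Answer: spoon make

Derivation:
Line 1: ['spoon', 'make'] (min_width=10, slack=3)
Line 2: ['address', 'low'] (min_width=11, slack=2)
Line 3: ['progress', 'bee'] (min_width=12, slack=1)
Line 4: ['chapter', 'frog'] (min_width=12, slack=1)
Line 5: ['absolute', 'for'] (min_width=12, slack=1)
Line 6: ['segment', 'table'] (min_width=13, slack=0)
Line 7: ['music', 'journey'] (min_width=13, slack=0)
Line 8: ['have', 'north'] (min_width=10, slack=3)
Line 9: ['kitchen', 'two'] (min_width=11, slack=2)
Line 10: ['do', 'train'] (min_width=8, slack=5)
Line 11: ['laser', 'capture'] (min_width=13, slack=0)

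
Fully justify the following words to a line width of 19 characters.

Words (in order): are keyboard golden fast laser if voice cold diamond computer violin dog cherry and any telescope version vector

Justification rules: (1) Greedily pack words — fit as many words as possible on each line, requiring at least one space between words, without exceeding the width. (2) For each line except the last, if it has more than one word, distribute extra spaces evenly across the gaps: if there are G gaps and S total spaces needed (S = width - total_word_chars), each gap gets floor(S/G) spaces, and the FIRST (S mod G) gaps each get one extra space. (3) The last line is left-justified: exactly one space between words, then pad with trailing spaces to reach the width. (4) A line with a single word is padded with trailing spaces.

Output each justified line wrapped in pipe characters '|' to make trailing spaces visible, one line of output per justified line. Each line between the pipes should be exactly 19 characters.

Answer: |are keyboard golden|
|fast laser if voice|
|cold        diamond|
|computer violin dog|
|cherry    and   any|
|telescope   version|
|vector             |

Derivation:
Line 1: ['are', 'keyboard', 'golden'] (min_width=19, slack=0)
Line 2: ['fast', 'laser', 'if', 'voice'] (min_width=19, slack=0)
Line 3: ['cold', 'diamond'] (min_width=12, slack=7)
Line 4: ['computer', 'violin', 'dog'] (min_width=19, slack=0)
Line 5: ['cherry', 'and', 'any'] (min_width=14, slack=5)
Line 6: ['telescope', 'version'] (min_width=17, slack=2)
Line 7: ['vector'] (min_width=6, slack=13)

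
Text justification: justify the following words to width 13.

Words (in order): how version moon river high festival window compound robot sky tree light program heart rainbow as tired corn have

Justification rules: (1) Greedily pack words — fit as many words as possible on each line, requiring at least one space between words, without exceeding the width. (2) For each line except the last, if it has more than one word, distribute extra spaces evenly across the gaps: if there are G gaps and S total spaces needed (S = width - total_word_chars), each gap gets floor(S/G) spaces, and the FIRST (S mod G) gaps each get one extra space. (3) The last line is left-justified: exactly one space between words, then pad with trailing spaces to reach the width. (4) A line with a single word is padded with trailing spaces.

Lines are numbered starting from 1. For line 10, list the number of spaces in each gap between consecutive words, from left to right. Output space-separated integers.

Line 1: ['how', 'version'] (min_width=11, slack=2)
Line 2: ['moon', 'river'] (min_width=10, slack=3)
Line 3: ['high', 'festival'] (min_width=13, slack=0)
Line 4: ['window'] (min_width=6, slack=7)
Line 5: ['compound'] (min_width=8, slack=5)
Line 6: ['robot', 'sky'] (min_width=9, slack=4)
Line 7: ['tree', 'light'] (min_width=10, slack=3)
Line 8: ['program', 'heart'] (min_width=13, slack=0)
Line 9: ['rainbow', 'as'] (min_width=10, slack=3)
Line 10: ['tired', 'corn'] (min_width=10, slack=3)
Line 11: ['have'] (min_width=4, slack=9)

Answer: 4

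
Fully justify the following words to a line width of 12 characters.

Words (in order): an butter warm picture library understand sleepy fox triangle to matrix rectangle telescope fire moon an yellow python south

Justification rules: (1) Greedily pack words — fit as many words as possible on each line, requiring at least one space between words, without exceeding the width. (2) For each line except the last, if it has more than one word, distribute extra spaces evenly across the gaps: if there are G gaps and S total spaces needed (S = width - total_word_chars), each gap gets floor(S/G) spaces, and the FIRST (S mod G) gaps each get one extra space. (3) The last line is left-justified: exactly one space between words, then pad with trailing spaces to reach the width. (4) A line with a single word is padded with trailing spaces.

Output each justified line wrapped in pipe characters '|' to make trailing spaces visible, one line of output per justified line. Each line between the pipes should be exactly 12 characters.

Line 1: ['an', 'butter'] (min_width=9, slack=3)
Line 2: ['warm', 'picture'] (min_width=12, slack=0)
Line 3: ['library'] (min_width=7, slack=5)
Line 4: ['understand'] (min_width=10, slack=2)
Line 5: ['sleepy', 'fox'] (min_width=10, slack=2)
Line 6: ['triangle', 'to'] (min_width=11, slack=1)
Line 7: ['matrix'] (min_width=6, slack=6)
Line 8: ['rectangle'] (min_width=9, slack=3)
Line 9: ['telescope'] (min_width=9, slack=3)
Line 10: ['fire', 'moon', 'an'] (min_width=12, slack=0)
Line 11: ['yellow'] (min_width=6, slack=6)
Line 12: ['python', 'south'] (min_width=12, slack=0)

Answer: |an    butter|
|warm picture|
|library     |
|understand  |
|sleepy   fox|
|triangle  to|
|matrix      |
|rectangle   |
|telescope   |
|fire moon an|
|yellow      |
|python south|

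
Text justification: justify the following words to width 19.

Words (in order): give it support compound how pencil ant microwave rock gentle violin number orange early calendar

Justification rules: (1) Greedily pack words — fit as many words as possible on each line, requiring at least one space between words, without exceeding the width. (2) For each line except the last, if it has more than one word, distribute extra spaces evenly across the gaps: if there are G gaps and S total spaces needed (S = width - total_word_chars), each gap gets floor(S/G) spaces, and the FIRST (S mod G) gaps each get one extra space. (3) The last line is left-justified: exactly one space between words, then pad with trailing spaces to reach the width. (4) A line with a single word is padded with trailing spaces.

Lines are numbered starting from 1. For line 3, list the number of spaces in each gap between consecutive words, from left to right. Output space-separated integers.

Answer: 2 1

Derivation:
Line 1: ['give', 'it', 'support'] (min_width=15, slack=4)
Line 2: ['compound', 'how', 'pencil'] (min_width=19, slack=0)
Line 3: ['ant', 'microwave', 'rock'] (min_width=18, slack=1)
Line 4: ['gentle', 'violin'] (min_width=13, slack=6)
Line 5: ['number', 'orange', 'early'] (min_width=19, slack=0)
Line 6: ['calendar'] (min_width=8, slack=11)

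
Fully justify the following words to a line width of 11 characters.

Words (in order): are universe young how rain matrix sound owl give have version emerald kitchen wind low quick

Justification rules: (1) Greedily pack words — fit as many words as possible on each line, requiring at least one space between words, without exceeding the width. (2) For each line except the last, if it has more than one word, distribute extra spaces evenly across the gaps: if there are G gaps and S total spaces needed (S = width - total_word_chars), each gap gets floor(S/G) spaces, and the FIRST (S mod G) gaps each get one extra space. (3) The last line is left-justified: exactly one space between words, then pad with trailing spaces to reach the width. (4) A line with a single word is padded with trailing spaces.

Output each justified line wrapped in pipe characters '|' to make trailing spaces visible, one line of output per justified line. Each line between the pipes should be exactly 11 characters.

Answer: |are        |
|universe   |
|young   how|
|rain matrix|
|sound   owl|
|give   have|
|version    |
|emerald    |
|kitchen    |
|wind    low|
|quick      |

Derivation:
Line 1: ['are'] (min_width=3, slack=8)
Line 2: ['universe'] (min_width=8, slack=3)
Line 3: ['young', 'how'] (min_width=9, slack=2)
Line 4: ['rain', 'matrix'] (min_width=11, slack=0)
Line 5: ['sound', 'owl'] (min_width=9, slack=2)
Line 6: ['give', 'have'] (min_width=9, slack=2)
Line 7: ['version'] (min_width=7, slack=4)
Line 8: ['emerald'] (min_width=7, slack=4)
Line 9: ['kitchen'] (min_width=7, slack=4)
Line 10: ['wind', 'low'] (min_width=8, slack=3)
Line 11: ['quick'] (min_width=5, slack=6)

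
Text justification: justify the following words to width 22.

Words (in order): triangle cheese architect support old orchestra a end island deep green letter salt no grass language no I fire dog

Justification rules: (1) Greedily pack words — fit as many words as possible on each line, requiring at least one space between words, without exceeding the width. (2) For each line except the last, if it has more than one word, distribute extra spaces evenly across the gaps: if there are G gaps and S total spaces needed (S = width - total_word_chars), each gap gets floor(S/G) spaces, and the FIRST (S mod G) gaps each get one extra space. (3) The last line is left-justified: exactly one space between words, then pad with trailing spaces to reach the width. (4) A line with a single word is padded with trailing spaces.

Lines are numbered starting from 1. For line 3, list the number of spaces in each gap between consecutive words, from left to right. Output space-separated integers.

Line 1: ['triangle', 'cheese'] (min_width=15, slack=7)
Line 2: ['architect', 'support', 'old'] (min_width=21, slack=1)
Line 3: ['orchestra', 'a', 'end', 'island'] (min_width=22, slack=0)
Line 4: ['deep', 'green', 'letter', 'salt'] (min_width=22, slack=0)
Line 5: ['no', 'grass', 'language', 'no', 'I'] (min_width=22, slack=0)
Line 6: ['fire', 'dog'] (min_width=8, slack=14)

Answer: 1 1 1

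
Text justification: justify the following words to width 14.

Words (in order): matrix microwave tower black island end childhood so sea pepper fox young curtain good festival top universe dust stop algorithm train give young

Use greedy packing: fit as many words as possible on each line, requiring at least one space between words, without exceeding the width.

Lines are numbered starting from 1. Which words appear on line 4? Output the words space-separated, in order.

Line 1: ['matrix'] (min_width=6, slack=8)
Line 2: ['microwave'] (min_width=9, slack=5)
Line 3: ['tower', 'black'] (min_width=11, slack=3)
Line 4: ['island', 'end'] (min_width=10, slack=4)
Line 5: ['childhood', 'so'] (min_width=12, slack=2)
Line 6: ['sea', 'pepper', 'fox'] (min_width=14, slack=0)
Line 7: ['young', 'curtain'] (min_width=13, slack=1)
Line 8: ['good', 'festival'] (min_width=13, slack=1)
Line 9: ['top', 'universe'] (min_width=12, slack=2)
Line 10: ['dust', 'stop'] (min_width=9, slack=5)
Line 11: ['algorithm'] (min_width=9, slack=5)
Line 12: ['train', 'give'] (min_width=10, slack=4)
Line 13: ['young'] (min_width=5, slack=9)

Answer: island end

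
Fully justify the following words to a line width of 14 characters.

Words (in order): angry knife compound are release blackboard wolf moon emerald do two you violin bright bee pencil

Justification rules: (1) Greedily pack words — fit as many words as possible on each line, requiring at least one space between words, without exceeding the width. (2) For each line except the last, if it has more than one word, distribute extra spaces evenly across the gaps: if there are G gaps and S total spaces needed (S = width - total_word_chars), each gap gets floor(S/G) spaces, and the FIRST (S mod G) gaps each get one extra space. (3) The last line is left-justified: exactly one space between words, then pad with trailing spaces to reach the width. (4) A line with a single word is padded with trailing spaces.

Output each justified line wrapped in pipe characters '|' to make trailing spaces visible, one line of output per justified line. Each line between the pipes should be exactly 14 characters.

Answer: |angry    knife|
|compound   are|
|release       |
|blackboard    |
|wolf      moon|
|emerald do two|
|you     violin|
|bright     bee|
|pencil        |

Derivation:
Line 1: ['angry', 'knife'] (min_width=11, slack=3)
Line 2: ['compound', 'are'] (min_width=12, slack=2)
Line 3: ['release'] (min_width=7, slack=7)
Line 4: ['blackboard'] (min_width=10, slack=4)
Line 5: ['wolf', 'moon'] (min_width=9, slack=5)
Line 6: ['emerald', 'do', 'two'] (min_width=14, slack=0)
Line 7: ['you', 'violin'] (min_width=10, slack=4)
Line 8: ['bright', 'bee'] (min_width=10, slack=4)
Line 9: ['pencil'] (min_width=6, slack=8)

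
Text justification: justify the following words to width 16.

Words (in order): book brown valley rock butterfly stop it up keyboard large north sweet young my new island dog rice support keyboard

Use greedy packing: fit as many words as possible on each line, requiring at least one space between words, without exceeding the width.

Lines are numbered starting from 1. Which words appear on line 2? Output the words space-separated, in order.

Line 1: ['book', 'brown'] (min_width=10, slack=6)
Line 2: ['valley', 'rock'] (min_width=11, slack=5)
Line 3: ['butterfly', 'stop'] (min_width=14, slack=2)
Line 4: ['it', 'up', 'keyboard'] (min_width=14, slack=2)
Line 5: ['large', 'north'] (min_width=11, slack=5)
Line 6: ['sweet', 'young', 'my'] (min_width=14, slack=2)
Line 7: ['new', 'island', 'dog'] (min_width=14, slack=2)
Line 8: ['rice', 'support'] (min_width=12, slack=4)
Line 9: ['keyboard'] (min_width=8, slack=8)

Answer: valley rock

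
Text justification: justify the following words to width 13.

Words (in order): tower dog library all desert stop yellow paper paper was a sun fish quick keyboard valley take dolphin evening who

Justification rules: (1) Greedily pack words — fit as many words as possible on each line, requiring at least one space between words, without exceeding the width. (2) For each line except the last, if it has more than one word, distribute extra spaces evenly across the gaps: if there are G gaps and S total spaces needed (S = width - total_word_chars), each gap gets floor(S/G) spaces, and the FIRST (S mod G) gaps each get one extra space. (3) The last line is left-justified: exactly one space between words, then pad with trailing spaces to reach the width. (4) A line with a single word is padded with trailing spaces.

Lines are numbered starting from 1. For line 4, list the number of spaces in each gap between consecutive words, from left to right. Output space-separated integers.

Line 1: ['tower', 'dog'] (min_width=9, slack=4)
Line 2: ['library', 'all'] (min_width=11, slack=2)
Line 3: ['desert', 'stop'] (min_width=11, slack=2)
Line 4: ['yellow', 'paper'] (min_width=12, slack=1)
Line 5: ['paper', 'was', 'a'] (min_width=11, slack=2)
Line 6: ['sun', 'fish'] (min_width=8, slack=5)
Line 7: ['quick'] (min_width=5, slack=8)
Line 8: ['keyboard'] (min_width=8, slack=5)
Line 9: ['valley', 'take'] (min_width=11, slack=2)
Line 10: ['dolphin'] (min_width=7, slack=6)
Line 11: ['evening', 'who'] (min_width=11, slack=2)

Answer: 2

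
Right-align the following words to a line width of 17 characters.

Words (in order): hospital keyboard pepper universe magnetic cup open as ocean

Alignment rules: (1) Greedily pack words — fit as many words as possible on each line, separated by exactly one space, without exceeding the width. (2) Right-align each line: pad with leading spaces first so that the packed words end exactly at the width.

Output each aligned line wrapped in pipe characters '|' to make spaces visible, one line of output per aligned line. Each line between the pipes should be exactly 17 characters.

Answer: |hospital keyboard|
|  pepper universe|
|magnetic cup open|
|         as ocean|

Derivation:
Line 1: ['hospital', 'keyboard'] (min_width=17, slack=0)
Line 2: ['pepper', 'universe'] (min_width=15, slack=2)
Line 3: ['magnetic', 'cup', 'open'] (min_width=17, slack=0)
Line 4: ['as', 'ocean'] (min_width=8, slack=9)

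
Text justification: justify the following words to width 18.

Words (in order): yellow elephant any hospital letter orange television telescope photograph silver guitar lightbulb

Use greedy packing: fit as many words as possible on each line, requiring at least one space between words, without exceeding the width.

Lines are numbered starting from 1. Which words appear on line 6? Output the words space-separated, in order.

Answer: photograph silver

Derivation:
Line 1: ['yellow', 'elephant'] (min_width=15, slack=3)
Line 2: ['any', 'hospital'] (min_width=12, slack=6)
Line 3: ['letter', 'orange'] (min_width=13, slack=5)
Line 4: ['television'] (min_width=10, slack=8)
Line 5: ['telescope'] (min_width=9, slack=9)
Line 6: ['photograph', 'silver'] (min_width=17, slack=1)
Line 7: ['guitar', 'lightbulb'] (min_width=16, slack=2)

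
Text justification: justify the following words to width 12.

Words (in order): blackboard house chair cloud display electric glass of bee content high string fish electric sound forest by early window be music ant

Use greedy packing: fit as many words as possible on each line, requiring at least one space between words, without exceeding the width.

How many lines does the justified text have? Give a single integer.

Answer: 13

Derivation:
Line 1: ['blackboard'] (min_width=10, slack=2)
Line 2: ['house', 'chair'] (min_width=11, slack=1)
Line 3: ['cloud'] (min_width=5, slack=7)
Line 4: ['display'] (min_width=7, slack=5)
Line 5: ['electric'] (min_width=8, slack=4)
Line 6: ['glass', 'of', 'bee'] (min_width=12, slack=0)
Line 7: ['content', 'high'] (min_width=12, slack=0)
Line 8: ['string', 'fish'] (min_width=11, slack=1)
Line 9: ['electric'] (min_width=8, slack=4)
Line 10: ['sound', 'forest'] (min_width=12, slack=0)
Line 11: ['by', 'early'] (min_width=8, slack=4)
Line 12: ['window', 'be'] (min_width=9, slack=3)
Line 13: ['music', 'ant'] (min_width=9, slack=3)
Total lines: 13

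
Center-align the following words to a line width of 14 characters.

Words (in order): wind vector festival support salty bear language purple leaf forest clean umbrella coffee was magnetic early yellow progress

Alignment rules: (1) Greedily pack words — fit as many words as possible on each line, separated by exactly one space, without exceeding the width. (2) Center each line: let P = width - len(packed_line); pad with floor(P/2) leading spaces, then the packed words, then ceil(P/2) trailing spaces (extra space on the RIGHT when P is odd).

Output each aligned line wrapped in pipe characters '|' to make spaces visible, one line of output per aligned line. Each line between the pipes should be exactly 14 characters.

Answer: | wind vector  |
|   festival   |
|support salty |
|bear language |
| purple leaf  |
| forest clean |
|   umbrella   |
|  coffee was  |
|magnetic early|
|    yellow    |
|   progress   |

Derivation:
Line 1: ['wind', 'vector'] (min_width=11, slack=3)
Line 2: ['festival'] (min_width=8, slack=6)
Line 3: ['support', 'salty'] (min_width=13, slack=1)
Line 4: ['bear', 'language'] (min_width=13, slack=1)
Line 5: ['purple', 'leaf'] (min_width=11, slack=3)
Line 6: ['forest', 'clean'] (min_width=12, slack=2)
Line 7: ['umbrella'] (min_width=8, slack=6)
Line 8: ['coffee', 'was'] (min_width=10, slack=4)
Line 9: ['magnetic', 'early'] (min_width=14, slack=0)
Line 10: ['yellow'] (min_width=6, slack=8)
Line 11: ['progress'] (min_width=8, slack=6)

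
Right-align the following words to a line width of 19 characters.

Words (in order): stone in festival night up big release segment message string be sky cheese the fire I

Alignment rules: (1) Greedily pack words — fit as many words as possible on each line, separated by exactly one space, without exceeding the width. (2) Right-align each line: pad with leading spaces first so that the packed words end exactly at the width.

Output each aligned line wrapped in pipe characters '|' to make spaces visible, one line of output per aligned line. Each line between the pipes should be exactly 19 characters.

Line 1: ['stone', 'in', 'festival'] (min_width=17, slack=2)
Line 2: ['night', 'up', 'big'] (min_width=12, slack=7)
Line 3: ['release', 'segment'] (min_width=15, slack=4)
Line 4: ['message', 'string', 'be'] (min_width=17, slack=2)
Line 5: ['sky', 'cheese', 'the', 'fire'] (min_width=19, slack=0)
Line 6: ['I'] (min_width=1, slack=18)

Answer: |  stone in festival|
|       night up big|
|    release segment|
|  message string be|
|sky cheese the fire|
|                  I|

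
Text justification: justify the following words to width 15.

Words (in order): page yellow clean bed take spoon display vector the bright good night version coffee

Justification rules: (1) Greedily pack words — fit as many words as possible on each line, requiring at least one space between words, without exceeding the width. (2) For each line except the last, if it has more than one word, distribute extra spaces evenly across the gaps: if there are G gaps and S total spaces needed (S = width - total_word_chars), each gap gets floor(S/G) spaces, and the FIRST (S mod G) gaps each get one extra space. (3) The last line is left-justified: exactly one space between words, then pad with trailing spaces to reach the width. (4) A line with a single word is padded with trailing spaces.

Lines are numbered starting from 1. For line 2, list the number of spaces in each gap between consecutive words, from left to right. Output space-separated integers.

Answer: 2 1

Derivation:
Line 1: ['page', 'yellow'] (min_width=11, slack=4)
Line 2: ['clean', 'bed', 'take'] (min_width=14, slack=1)
Line 3: ['spoon', 'display'] (min_width=13, slack=2)
Line 4: ['vector', 'the'] (min_width=10, slack=5)
Line 5: ['bright', 'good'] (min_width=11, slack=4)
Line 6: ['night', 'version'] (min_width=13, slack=2)
Line 7: ['coffee'] (min_width=6, slack=9)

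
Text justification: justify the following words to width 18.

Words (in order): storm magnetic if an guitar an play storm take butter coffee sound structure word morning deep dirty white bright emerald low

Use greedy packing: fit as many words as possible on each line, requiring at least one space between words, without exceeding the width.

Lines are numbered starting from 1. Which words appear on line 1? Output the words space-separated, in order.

Line 1: ['storm', 'magnetic', 'if'] (min_width=17, slack=1)
Line 2: ['an', 'guitar', 'an', 'play'] (min_width=17, slack=1)
Line 3: ['storm', 'take', 'butter'] (min_width=17, slack=1)
Line 4: ['coffee', 'sound'] (min_width=12, slack=6)
Line 5: ['structure', 'word'] (min_width=14, slack=4)
Line 6: ['morning', 'deep', 'dirty'] (min_width=18, slack=0)
Line 7: ['white', 'bright'] (min_width=12, slack=6)
Line 8: ['emerald', 'low'] (min_width=11, slack=7)

Answer: storm magnetic if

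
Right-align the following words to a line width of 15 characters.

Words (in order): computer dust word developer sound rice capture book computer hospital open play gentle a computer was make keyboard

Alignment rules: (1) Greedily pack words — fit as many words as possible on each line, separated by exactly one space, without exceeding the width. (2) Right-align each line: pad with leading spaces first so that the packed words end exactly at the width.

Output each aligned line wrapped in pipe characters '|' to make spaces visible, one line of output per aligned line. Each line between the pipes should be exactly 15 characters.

Answer: |  computer dust|
| word developer|
|     sound rice|
|   capture book|
|       computer|
|  hospital open|
|  play gentle a|
|   computer was|
|  make keyboard|

Derivation:
Line 1: ['computer', 'dust'] (min_width=13, slack=2)
Line 2: ['word', 'developer'] (min_width=14, slack=1)
Line 3: ['sound', 'rice'] (min_width=10, slack=5)
Line 4: ['capture', 'book'] (min_width=12, slack=3)
Line 5: ['computer'] (min_width=8, slack=7)
Line 6: ['hospital', 'open'] (min_width=13, slack=2)
Line 7: ['play', 'gentle', 'a'] (min_width=13, slack=2)
Line 8: ['computer', 'was'] (min_width=12, slack=3)
Line 9: ['make', 'keyboard'] (min_width=13, slack=2)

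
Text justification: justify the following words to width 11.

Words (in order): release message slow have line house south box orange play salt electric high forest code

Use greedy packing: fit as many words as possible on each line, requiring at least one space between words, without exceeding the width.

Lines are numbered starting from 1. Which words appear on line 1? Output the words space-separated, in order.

Line 1: ['release'] (min_width=7, slack=4)
Line 2: ['message'] (min_width=7, slack=4)
Line 3: ['slow', 'have'] (min_width=9, slack=2)
Line 4: ['line', 'house'] (min_width=10, slack=1)
Line 5: ['south', 'box'] (min_width=9, slack=2)
Line 6: ['orange', 'play'] (min_width=11, slack=0)
Line 7: ['salt'] (min_width=4, slack=7)
Line 8: ['electric'] (min_width=8, slack=3)
Line 9: ['high', 'forest'] (min_width=11, slack=0)
Line 10: ['code'] (min_width=4, slack=7)

Answer: release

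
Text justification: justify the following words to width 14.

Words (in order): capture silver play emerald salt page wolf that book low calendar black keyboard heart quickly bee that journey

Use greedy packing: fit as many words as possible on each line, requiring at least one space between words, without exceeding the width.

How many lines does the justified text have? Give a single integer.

Answer: 8

Derivation:
Line 1: ['capture', 'silver'] (min_width=14, slack=0)
Line 2: ['play', 'emerald'] (min_width=12, slack=2)
Line 3: ['salt', 'page', 'wolf'] (min_width=14, slack=0)
Line 4: ['that', 'book', 'low'] (min_width=13, slack=1)
Line 5: ['calendar', 'black'] (min_width=14, slack=0)
Line 6: ['keyboard', 'heart'] (min_width=14, slack=0)
Line 7: ['quickly', 'bee'] (min_width=11, slack=3)
Line 8: ['that', 'journey'] (min_width=12, slack=2)
Total lines: 8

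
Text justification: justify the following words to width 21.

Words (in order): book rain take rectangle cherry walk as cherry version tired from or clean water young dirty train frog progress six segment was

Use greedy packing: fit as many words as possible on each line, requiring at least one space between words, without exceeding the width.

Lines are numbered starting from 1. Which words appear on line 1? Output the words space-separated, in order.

Line 1: ['book', 'rain', 'take'] (min_width=14, slack=7)
Line 2: ['rectangle', 'cherry', 'walk'] (min_width=21, slack=0)
Line 3: ['as', 'cherry', 'version'] (min_width=17, slack=4)
Line 4: ['tired', 'from', 'or', 'clean'] (min_width=19, slack=2)
Line 5: ['water', 'young', 'dirty'] (min_width=17, slack=4)
Line 6: ['train', 'frog', 'progress'] (min_width=19, slack=2)
Line 7: ['six', 'segment', 'was'] (min_width=15, slack=6)

Answer: book rain take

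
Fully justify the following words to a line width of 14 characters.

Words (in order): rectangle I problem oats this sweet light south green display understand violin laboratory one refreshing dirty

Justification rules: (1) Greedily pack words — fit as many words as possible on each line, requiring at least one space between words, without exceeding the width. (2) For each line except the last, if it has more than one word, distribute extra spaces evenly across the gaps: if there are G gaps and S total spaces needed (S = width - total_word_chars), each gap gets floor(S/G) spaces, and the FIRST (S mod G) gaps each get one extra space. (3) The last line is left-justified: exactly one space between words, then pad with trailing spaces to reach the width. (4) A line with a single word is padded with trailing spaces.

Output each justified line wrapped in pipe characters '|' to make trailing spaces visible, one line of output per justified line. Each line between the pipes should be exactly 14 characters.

Answer: |rectangle    I|
|problem   oats|
|this     sweet|
|light    south|
|green  display|
|understand    |
|violin        |
|laboratory one|
|refreshing    |
|dirty         |

Derivation:
Line 1: ['rectangle', 'I'] (min_width=11, slack=3)
Line 2: ['problem', 'oats'] (min_width=12, slack=2)
Line 3: ['this', 'sweet'] (min_width=10, slack=4)
Line 4: ['light', 'south'] (min_width=11, slack=3)
Line 5: ['green', 'display'] (min_width=13, slack=1)
Line 6: ['understand'] (min_width=10, slack=4)
Line 7: ['violin'] (min_width=6, slack=8)
Line 8: ['laboratory', 'one'] (min_width=14, slack=0)
Line 9: ['refreshing'] (min_width=10, slack=4)
Line 10: ['dirty'] (min_width=5, slack=9)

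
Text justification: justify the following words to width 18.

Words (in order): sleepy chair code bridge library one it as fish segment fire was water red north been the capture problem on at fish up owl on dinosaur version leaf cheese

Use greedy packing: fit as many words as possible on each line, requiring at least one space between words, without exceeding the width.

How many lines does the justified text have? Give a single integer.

Line 1: ['sleepy', 'chair', 'code'] (min_width=17, slack=1)
Line 2: ['bridge', 'library', 'one'] (min_width=18, slack=0)
Line 3: ['it', 'as', 'fish', 'segment'] (min_width=18, slack=0)
Line 4: ['fire', 'was', 'water', 'red'] (min_width=18, slack=0)
Line 5: ['north', 'been', 'the'] (min_width=14, slack=4)
Line 6: ['capture', 'problem', 'on'] (min_width=18, slack=0)
Line 7: ['at', 'fish', 'up', 'owl', 'on'] (min_width=17, slack=1)
Line 8: ['dinosaur', 'version'] (min_width=16, slack=2)
Line 9: ['leaf', 'cheese'] (min_width=11, slack=7)
Total lines: 9

Answer: 9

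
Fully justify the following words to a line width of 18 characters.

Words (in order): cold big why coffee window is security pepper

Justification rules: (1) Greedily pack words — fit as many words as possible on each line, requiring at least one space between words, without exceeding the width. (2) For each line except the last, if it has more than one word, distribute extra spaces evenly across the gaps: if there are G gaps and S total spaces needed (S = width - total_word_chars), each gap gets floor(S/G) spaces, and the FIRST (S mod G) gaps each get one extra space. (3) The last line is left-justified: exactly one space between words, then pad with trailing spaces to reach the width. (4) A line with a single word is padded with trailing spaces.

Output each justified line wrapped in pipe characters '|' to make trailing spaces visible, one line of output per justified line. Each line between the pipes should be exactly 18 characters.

Answer: |cold    big    why|
|coffee  window  is|
|security pepper   |

Derivation:
Line 1: ['cold', 'big', 'why'] (min_width=12, slack=6)
Line 2: ['coffee', 'window', 'is'] (min_width=16, slack=2)
Line 3: ['security', 'pepper'] (min_width=15, slack=3)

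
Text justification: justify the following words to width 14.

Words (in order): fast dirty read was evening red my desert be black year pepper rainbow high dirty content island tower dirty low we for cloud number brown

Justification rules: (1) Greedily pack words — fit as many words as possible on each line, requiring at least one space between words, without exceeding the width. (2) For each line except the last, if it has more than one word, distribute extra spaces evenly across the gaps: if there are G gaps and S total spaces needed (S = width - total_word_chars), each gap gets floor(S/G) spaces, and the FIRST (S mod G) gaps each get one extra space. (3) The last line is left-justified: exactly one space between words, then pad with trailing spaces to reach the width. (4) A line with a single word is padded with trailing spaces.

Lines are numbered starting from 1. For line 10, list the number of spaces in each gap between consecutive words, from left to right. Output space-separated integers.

Answer: 3 3

Derivation:
Line 1: ['fast', 'dirty'] (min_width=10, slack=4)
Line 2: ['read', 'was'] (min_width=8, slack=6)
Line 3: ['evening', 'red', 'my'] (min_width=14, slack=0)
Line 4: ['desert', 'be'] (min_width=9, slack=5)
Line 5: ['black', 'year'] (min_width=10, slack=4)
Line 6: ['pepper', 'rainbow'] (min_width=14, slack=0)
Line 7: ['high', 'dirty'] (min_width=10, slack=4)
Line 8: ['content', 'island'] (min_width=14, slack=0)
Line 9: ['tower', 'dirty'] (min_width=11, slack=3)
Line 10: ['low', 'we', 'for'] (min_width=10, slack=4)
Line 11: ['cloud', 'number'] (min_width=12, slack=2)
Line 12: ['brown'] (min_width=5, slack=9)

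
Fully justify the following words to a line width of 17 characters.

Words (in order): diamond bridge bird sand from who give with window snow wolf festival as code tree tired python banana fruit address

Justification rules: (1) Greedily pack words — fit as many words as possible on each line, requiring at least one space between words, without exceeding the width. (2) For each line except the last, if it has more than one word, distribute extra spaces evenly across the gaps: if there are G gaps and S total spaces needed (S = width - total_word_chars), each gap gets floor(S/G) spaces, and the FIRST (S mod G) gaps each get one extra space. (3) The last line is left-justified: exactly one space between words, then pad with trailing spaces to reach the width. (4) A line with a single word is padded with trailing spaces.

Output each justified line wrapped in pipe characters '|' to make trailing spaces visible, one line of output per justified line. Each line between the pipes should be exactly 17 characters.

Answer: |diamond    bridge|
|bird   sand  from|
|who   give   with|
|window  snow wolf|
|festival  as code|
|tree tired python|
|banana      fruit|
|address          |

Derivation:
Line 1: ['diamond', 'bridge'] (min_width=14, slack=3)
Line 2: ['bird', 'sand', 'from'] (min_width=14, slack=3)
Line 3: ['who', 'give', 'with'] (min_width=13, slack=4)
Line 4: ['window', 'snow', 'wolf'] (min_width=16, slack=1)
Line 5: ['festival', 'as', 'code'] (min_width=16, slack=1)
Line 6: ['tree', 'tired', 'python'] (min_width=17, slack=0)
Line 7: ['banana', 'fruit'] (min_width=12, slack=5)
Line 8: ['address'] (min_width=7, slack=10)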